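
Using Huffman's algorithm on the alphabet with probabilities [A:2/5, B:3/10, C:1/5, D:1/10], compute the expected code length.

Huffman tree construction:
Combine smallest probabilities repeatedly
Resulting codes:
  A: 0 (length 1)
  B: 10 (length 2)
  C: 111 (length 3)
  D: 110 (length 3)
Average length = Σ p(s) × length(s) = 1.9000 bits


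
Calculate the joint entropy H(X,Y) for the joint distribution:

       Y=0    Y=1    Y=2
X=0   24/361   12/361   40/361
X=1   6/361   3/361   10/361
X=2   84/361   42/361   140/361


H(X,Y) = -Σ p(x,y) log₂ p(x,y)
  p(0,0)=24/361: -0.0665 × log₂(0.0665) = 0.2600
  p(0,1)=12/361: -0.0332 × log₂(0.0332) = 0.1632
  p(0,2)=40/361: -0.1108 × log₂(0.1108) = 0.3517
  p(1,0)=6/361: -0.0166 × log₂(0.0166) = 0.0982
  p(1,1)=3/361: -0.0083 × log₂(0.0083) = 0.0574
  p(1,2)=10/361: -0.0277 × log₂(0.0277) = 0.1433
  p(2,0)=84/361: -0.2327 × log₂(0.2327) = 0.4895
  p(2,1)=42/361: -0.1163 × log₂(0.1163) = 0.3611
  p(2,2)=140/361: -0.3878 × log₂(0.3878) = 0.5300
H(X,Y) = 2.4544 bits


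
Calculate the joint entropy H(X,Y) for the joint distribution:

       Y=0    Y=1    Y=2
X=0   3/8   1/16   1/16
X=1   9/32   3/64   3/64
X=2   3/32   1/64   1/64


H(X,Y) = -Σ p(x,y) log₂ p(x,y)
  p(0,0)=3/8: -0.3750 × log₂(0.3750) = 0.5306
  p(0,1)=1/16: -0.0625 × log₂(0.0625) = 0.2500
  p(0,2)=1/16: -0.0625 × log₂(0.0625) = 0.2500
  p(1,0)=9/32: -0.2812 × log₂(0.2812) = 0.5147
  p(1,1)=3/64: -0.0469 × log₂(0.0469) = 0.2070
  p(1,2)=3/64: -0.0469 × log₂(0.0469) = 0.2070
  p(2,0)=3/32: -0.0938 × log₂(0.0938) = 0.3202
  p(2,1)=1/64: -0.0156 × log₂(0.0156) = 0.0938
  p(2,2)=1/64: -0.0156 × log₂(0.0156) = 0.0938
H(X,Y) = 2.4669 bits


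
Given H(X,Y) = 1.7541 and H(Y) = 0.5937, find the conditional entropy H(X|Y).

Chain rule: H(X,Y) = H(X|Y) + H(Y)
H(X|Y) = H(X,Y) - H(Y) = 1.7541 - 0.5937 = 1.1604 bits


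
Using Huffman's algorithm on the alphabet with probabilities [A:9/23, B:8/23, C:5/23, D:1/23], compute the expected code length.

Huffman tree construction:
Combine smallest probabilities repeatedly
Resulting codes:
  A: 0 (length 1)
  B: 11 (length 2)
  C: 101 (length 3)
  D: 100 (length 3)
Average length = Σ p(s) × length(s) = 1.8696 bits


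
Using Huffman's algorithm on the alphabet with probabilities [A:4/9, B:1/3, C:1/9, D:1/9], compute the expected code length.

Huffman tree construction:
Combine smallest probabilities repeatedly
Resulting codes:
  A: 0 (length 1)
  B: 11 (length 2)
  C: 100 (length 3)
  D: 101 (length 3)
Average length = Σ p(s) × length(s) = 1.7778 bits


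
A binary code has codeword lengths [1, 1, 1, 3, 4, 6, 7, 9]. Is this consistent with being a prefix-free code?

Kraft inequality: Σ 2^(-l_i) ≤ 1 for prefix-free code
Calculating: 2^(-1) + 2^(-1) + 2^(-1) + 2^(-3) + 2^(-4) + 2^(-6) + 2^(-7) + 2^(-9)
= 0.5 + 0.5 + 0.5 + 0.125 + 0.0625 + 0.015625 + 0.0078125 + 0.001953125
= 1.7129
Since 1.7129 > 1, prefix-free code does not exist


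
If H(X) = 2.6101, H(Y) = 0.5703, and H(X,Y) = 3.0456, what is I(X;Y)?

I(X;Y) = H(X) + H(Y) - H(X,Y)
I(X;Y) = 2.6101 + 0.5703 - 3.0456 = 0.1348 bits


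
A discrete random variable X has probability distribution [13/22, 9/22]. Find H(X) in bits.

H(X) = -Σ p(x) log₂ p(x)
  -13/22 × log₂(13/22) = 0.4485
  -9/22 × log₂(9/22) = 0.5275
H(X) = 0.9760 bits


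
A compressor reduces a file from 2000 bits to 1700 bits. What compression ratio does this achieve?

Compression ratio = Original / Compressed
= 2000 / 1700 = 1.18:1


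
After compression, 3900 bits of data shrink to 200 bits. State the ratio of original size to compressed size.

Compression ratio = Original / Compressed
= 3900 / 200 = 19.50:1


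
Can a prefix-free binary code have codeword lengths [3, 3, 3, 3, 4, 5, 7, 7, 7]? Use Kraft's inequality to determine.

Kraft inequality: Σ 2^(-l_i) ≤ 1 for prefix-free code
Calculating: 2^(-3) + 2^(-3) + 2^(-3) + 2^(-3) + 2^(-4) + 2^(-5) + 2^(-7) + 2^(-7) + 2^(-7)
= 0.125 + 0.125 + 0.125 + 0.125 + 0.0625 + 0.03125 + 0.0078125 + 0.0078125 + 0.0078125
= 0.6172
Since 0.6172 ≤ 1, prefix-free code exists


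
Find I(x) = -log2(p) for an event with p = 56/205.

Information content I(x) = -log₂(p(x))
I = -log₂(56/205) = -log₂(0.2732)
I = 1.8721 bits


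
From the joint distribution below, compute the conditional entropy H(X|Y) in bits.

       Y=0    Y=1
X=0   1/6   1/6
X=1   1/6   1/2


H(X|Y) = Σ_y p(y) H(X|Y=y)
  p(Y=0) = 1/3, H(X|Y=0) = 1.0000
  p(Y=1) = 2/3, H(X|Y=1) = 0.8113
H(X|Y) = 0.3333×1.0000 + 0.6667×0.8113 = 0.8742 bits


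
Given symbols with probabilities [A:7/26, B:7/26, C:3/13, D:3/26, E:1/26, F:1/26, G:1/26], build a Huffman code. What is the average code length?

Huffman tree construction:
Combine smallest probabilities repeatedly
Resulting codes:
  A: 10 (length 2)
  B: 11 (length 2)
  C: 00 (length 2)
  D: 010 (length 3)
  E: 01110 (length 5)
  F: 01111 (length 5)
  G: 0110 (length 4)
Average length = Σ p(s) × length(s) = 2.4231 bits


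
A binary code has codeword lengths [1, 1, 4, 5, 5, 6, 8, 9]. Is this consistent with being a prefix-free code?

Kraft inequality: Σ 2^(-l_i) ≤ 1 for prefix-free code
Calculating: 2^(-1) + 2^(-1) + 2^(-4) + 2^(-5) + 2^(-5) + 2^(-6) + 2^(-8) + 2^(-9)
= 0.5 + 0.5 + 0.0625 + 0.03125 + 0.03125 + 0.015625 + 0.00390625 + 0.001953125
= 1.1465
Since 1.1465 > 1, prefix-free code does not exist


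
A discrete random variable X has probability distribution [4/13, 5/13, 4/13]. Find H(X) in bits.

H(X) = -Σ p(x) log₂ p(x)
  -4/13 × log₂(4/13) = 0.5232
  -5/13 × log₂(5/13) = 0.5302
  -4/13 × log₂(4/13) = 0.5232
H(X) = 1.5766 bits


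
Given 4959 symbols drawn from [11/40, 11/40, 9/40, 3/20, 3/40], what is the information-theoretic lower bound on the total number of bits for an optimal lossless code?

Entropy H = 2.1994 bits/symbol
Minimum bits = H × n = 2.1994 × 4959
= 10906.78 bits


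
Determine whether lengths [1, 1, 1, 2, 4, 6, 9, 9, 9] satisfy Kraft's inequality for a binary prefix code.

Kraft inequality: Σ 2^(-l_i) ≤ 1 for prefix-free code
Calculating: 2^(-1) + 2^(-1) + 2^(-1) + 2^(-2) + 2^(-4) + 2^(-6) + 2^(-9) + 2^(-9) + 2^(-9)
= 0.5 + 0.5 + 0.5 + 0.25 + 0.0625 + 0.015625 + 0.001953125 + 0.001953125 + 0.001953125
= 1.8340
Since 1.8340 > 1, prefix-free code does not exist


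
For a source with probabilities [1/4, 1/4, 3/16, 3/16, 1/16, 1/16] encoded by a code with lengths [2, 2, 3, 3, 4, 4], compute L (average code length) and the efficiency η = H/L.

Average length L = Σ p_i × l_i = 2.6250 bits
Entropy H = 2.4056 bits
Efficiency η = H/L × 100% = 91.64%


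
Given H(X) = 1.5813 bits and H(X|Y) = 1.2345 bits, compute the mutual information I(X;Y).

I(X;Y) = H(X) - H(X|Y)
I(X;Y) = 1.5813 - 1.2345 = 0.3468 bits


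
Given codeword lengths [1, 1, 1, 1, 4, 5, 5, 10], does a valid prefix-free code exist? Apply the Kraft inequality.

Kraft inequality: Σ 2^(-l_i) ≤ 1 for prefix-free code
Calculating: 2^(-1) + 2^(-1) + 2^(-1) + 2^(-1) + 2^(-4) + 2^(-5) + 2^(-5) + 2^(-10)
= 0.5 + 0.5 + 0.5 + 0.5 + 0.0625 + 0.03125 + 0.03125 + 0.0009765625
= 2.1260
Since 2.1260 > 1, prefix-free code does not exist


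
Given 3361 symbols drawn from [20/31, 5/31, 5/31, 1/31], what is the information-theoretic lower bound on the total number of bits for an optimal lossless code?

Entropy H = 1.4168 bits/symbol
Minimum bits = H × n = 1.4168 × 3361
= 4762.02 bits


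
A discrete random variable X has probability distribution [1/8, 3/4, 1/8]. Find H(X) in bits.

H(X) = -Σ p(x) log₂ p(x)
  -1/8 × log₂(1/8) = 0.3750
  -3/4 × log₂(3/4) = 0.3113
  -1/8 × log₂(1/8) = 0.3750
H(X) = 1.0613 bits


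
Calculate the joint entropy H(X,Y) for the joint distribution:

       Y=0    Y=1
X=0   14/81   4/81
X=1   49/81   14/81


H(X,Y) = -Σ p(x,y) log₂ p(x,y)
  p(0,0)=14/81: -0.1728 × log₂(0.1728) = 0.4377
  p(0,1)=4/81: -0.0494 × log₂(0.0494) = 0.2143
  p(1,0)=49/81: -0.6049 × log₂(0.6049) = 0.4387
  p(1,1)=14/81: -0.1728 × log₂(0.1728) = 0.4377
H(X,Y) = 1.5284 bits


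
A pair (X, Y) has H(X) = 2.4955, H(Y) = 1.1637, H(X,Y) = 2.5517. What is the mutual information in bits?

I(X;Y) = H(X) + H(Y) - H(X,Y)
I(X;Y) = 2.4955 + 1.1637 - 2.5517 = 1.1075 bits


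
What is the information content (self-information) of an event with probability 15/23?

Information content I(x) = -log₂(p(x))
I = -log₂(15/23) = -log₂(0.6522)
I = 0.6167 bits


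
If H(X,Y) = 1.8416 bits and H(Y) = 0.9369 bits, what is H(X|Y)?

Chain rule: H(X,Y) = H(X|Y) + H(Y)
H(X|Y) = H(X,Y) - H(Y) = 1.8416 - 0.9369 = 0.9047 bits


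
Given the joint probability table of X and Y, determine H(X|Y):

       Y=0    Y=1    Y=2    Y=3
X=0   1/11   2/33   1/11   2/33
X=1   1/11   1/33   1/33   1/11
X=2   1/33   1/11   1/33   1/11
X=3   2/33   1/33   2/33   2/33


H(X|Y) = Σ_y p(y) H(X|Y=y)
  p(Y=0) = 3/11, H(X|Y=0) = 1.8911
  p(Y=1) = 7/33, H(X|Y=1) = 1.8424
  p(Y=2) = 7/33, H(X|Y=2) = 1.8424
  p(Y=3) = 10/33, H(X|Y=3) = 1.9710
H(X|Y) = 0.2727×1.8911 + 0.2121×1.8424 + 0.2121×1.8424 + 0.3030×1.9710 = 1.8946 bits


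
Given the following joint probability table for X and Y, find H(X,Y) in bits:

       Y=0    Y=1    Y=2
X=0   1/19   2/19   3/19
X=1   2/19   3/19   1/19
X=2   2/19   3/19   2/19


H(X,Y) = -Σ p(x,y) log₂ p(x,y)
  p(0,0)=1/19: -0.0526 × log₂(0.0526) = 0.2236
  p(0,1)=2/19: -0.1053 × log₂(0.1053) = 0.3419
  p(0,2)=3/19: -0.1579 × log₂(0.1579) = 0.4205
  p(1,0)=2/19: -0.1053 × log₂(0.1053) = 0.3419
  p(1,1)=3/19: -0.1579 × log₂(0.1579) = 0.4205
  p(1,2)=1/19: -0.0526 × log₂(0.0526) = 0.2236
  p(2,0)=2/19: -0.1053 × log₂(0.1053) = 0.3419
  p(2,1)=3/19: -0.1579 × log₂(0.1579) = 0.4205
  p(2,2)=2/19: -0.1053 × log₂(0.1053) = 0.3419
H(X,Y) = 3.0761 bits


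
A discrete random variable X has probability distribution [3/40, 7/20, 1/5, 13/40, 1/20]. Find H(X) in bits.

H(X) = -Σ p(x) log₂ p(x)
  -3/40 × log₂(3/40) = 0.2803
  -7/20 × log₂(7/20) = 0.5301
  -1/5 × log₂(1/5) = 0.4644
  -13/40 × log₂(13/40) = 0.5270
  -1/20 × log₂(1/20) = 0.2161
H(X) = 2.0178 bits


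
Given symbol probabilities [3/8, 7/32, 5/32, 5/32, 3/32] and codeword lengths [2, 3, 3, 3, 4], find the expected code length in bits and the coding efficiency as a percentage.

Average length L = Σ p_i × l_i = 2.7188 bits
Entropy H = 2.1673 bits
Efficiency η = H/L × 100% = 79.72%


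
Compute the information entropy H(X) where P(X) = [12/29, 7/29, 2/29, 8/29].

H(X) = -Σ p(x) log₂ p(x)
  -12/29 × log₂(12/29) = 0.5268
  -7/29 × log₂(7/29) = 0.4950
  -2/29 × log₂(2/29) = 0.2661
  -8/29 × log₂(8/29) = 0.5125
H(X) = 1.8004 bits


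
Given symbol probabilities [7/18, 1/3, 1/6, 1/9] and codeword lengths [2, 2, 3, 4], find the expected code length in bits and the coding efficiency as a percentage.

Average length L = Σ p_i × l_i = 2.3889 bits
Entropy H = 1.8413 bits
Efficiency η = H/L × 100% = 77.08%


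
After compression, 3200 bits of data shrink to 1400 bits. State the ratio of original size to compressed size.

Compression ratio = Original / Compressed
= 3200 / 1400 = 2.29:1


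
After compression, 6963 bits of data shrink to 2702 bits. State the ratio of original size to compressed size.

Compression ratio = Original / Compressed
= 6963 / 2702 = 2.58:1


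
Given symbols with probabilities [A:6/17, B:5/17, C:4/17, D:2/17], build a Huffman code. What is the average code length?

Huffman tree construction:
Combine smallest probabilities repeatedly
Resulting codes:
  A: 11 (length 2)
  B: 10 (length 2)
  C: 01 (length 2)
  D: 00 (length 2)
Average length = Σ p(s) × length(s) = 2.0000 bits


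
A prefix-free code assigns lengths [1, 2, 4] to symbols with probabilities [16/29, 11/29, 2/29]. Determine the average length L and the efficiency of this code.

Average length L = Σ p_i × l_i = 1.5862 bits
Entropy H = 1.2699 bits
Efficiency η = H/L × 100% = 80.06%


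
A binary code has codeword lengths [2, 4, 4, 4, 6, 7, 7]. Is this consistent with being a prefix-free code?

Kraft inequality: Σ 2^(-l_i) ≤ 1 for prefix-free code
Calculating: 2^(-2) + 2^(-4) + 2^(-4) + 2^(-4) + 2^(-6) + 2^(-7) + 2^(-7)
= 0.25 + 0.0625 + 0.0625 + 0.0625 + 0.015625 + 0.0078125 + 0.0078125
= 0.4688
Since 0.4688 ≤ 1, prefix-free code exists


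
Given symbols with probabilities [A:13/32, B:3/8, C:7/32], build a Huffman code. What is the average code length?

Huffman tree construction:
Combine smallest probabilities repeatedly
Resulting codes:
  A: 0 (length 1)
  B: 11 (length 2)
  C: 10 (length 2)
Average length = Σ p(s) × length(s) = 1.5938 bits


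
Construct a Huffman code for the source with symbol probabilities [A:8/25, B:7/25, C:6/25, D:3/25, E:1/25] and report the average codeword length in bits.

Huffman tree construction:
Combine smallest probabilities repeatedly
Resulting codes:
  A: 11 (length 2)
  B: 10 (length 2)
  C: 01 (length 2)
  D: 001 (length 3)
  E: 000 (length 3)
Average length = Σ p(s) × length(s) = 2.1600 bits


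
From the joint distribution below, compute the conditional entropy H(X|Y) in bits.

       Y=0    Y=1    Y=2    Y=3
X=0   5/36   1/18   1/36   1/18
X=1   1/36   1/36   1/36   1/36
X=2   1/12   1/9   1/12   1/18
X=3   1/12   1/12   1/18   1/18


H(X|Y) = Σ_y p(y) H(X|Y=y)
  p(Y=0) = 1/3, H(X|Y=0) = 1.8250
  p(Y=1) = 5/18, H(X|Y=1) = 1.8464
  p(Y=2) = 7/36, H(X|Y=2) = 1.8424
  p(Y=3) = 7/36, H(X|Y=3) = 1.9502
H(X|Y) = 0.3333×1.8250 + 0.2778×1.8464 + 0.1944×1.8424 + 0.1944×1.9502 = 1.8587 bits


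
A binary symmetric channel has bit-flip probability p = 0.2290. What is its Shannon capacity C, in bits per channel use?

For BSC with error probability p:
C = 1 - H(p) where H(p) is binary entropy
H(0.2290) = -0.2290 × log₂(0.2290) - 0.7710 × log₂(0.7710)
H(p) = 0.7763
C = 1 - 0.7763 = 0.2237 bits/use


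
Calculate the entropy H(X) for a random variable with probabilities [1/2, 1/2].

H(X) = -Σ p(x) log₂ p(x)
  -1/2 × log₂(1/2) = 0.5000
  -1/2 × log₂(1/2) = 0.5000
H(X) = 1.0000 bits


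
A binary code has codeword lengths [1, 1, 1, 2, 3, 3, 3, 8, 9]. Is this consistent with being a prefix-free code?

Kraft inequality: Σ 2^(-l_i) ≤ 1 for prefix-free code
Calculating: 2^(-1) + 2^(-1) + 2^(-1) + 2^(-2) + 2^(-3) + 2^(-3) + 2^(-3) + 2^(-8) + 2^(-9)
= 0.5 + 0.5 + 0.5 + 0.25 + 0.125 + 0.125 + 0.125 + 0.00390625 + 0.001953125
= 2.1309
Since 2.1309 > 1, prefix-free code does not exist


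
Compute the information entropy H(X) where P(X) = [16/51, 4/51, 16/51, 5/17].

H(X) = -Σ p(x) log₂ p(x)
  -16/51 × log₂(16/51) = 0.5247
  -4/51 × log₂(4/51) = 0.2880
  -16/51 × log₂(16/51) = 0.5247
  -5/17 × log₂(5/17) = 0.5193
H(X) = 1.8567 bits


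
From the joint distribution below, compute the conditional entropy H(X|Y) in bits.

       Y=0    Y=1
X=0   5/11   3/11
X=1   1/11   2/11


H(X|Y) = Σ_y p(y) H(X|Y=y)
  p(Y=0) = 6/11, H(X|Y=0) = 0.6500
  p(Y=1) = 5/11, H(X|Y=1) = 0.9710
H(X|Y) = 0.5455×0.6500 + 0.4545×0.9710 = 0.7959 bits


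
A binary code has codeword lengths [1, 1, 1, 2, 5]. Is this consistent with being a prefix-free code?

Kraft inequality: Σ 2^(-l_i) ≤ 1 for prefix-free code
Calculating: 2^(-1) + 2^(-1) + 2^(-1) + 2^(-2) + 2^(-5)
= 0.5 + 0.5 + 0.5 + 0.25 + 0.03125
= 1.7812
Since 1.7812 > 1, prefix-free code does not exist


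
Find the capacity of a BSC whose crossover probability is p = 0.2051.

For BSC with error probability p:
C = 1 - H(p) where H(p) is binary entropy
H(0.2051) = -0.2051 × log₂(0.2051) - 0.7949 × log₂(0.7949)
H(p) = 0.7320
C = 1 - 0.7320 = 0.2680 bits/use


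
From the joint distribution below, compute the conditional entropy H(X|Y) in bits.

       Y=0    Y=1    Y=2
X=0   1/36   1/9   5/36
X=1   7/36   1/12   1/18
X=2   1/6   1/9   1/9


H(X|Y) = Σ_y p(y) H(X|Y=y)
  p(Y=0) = 7/18, H(X|Y=0) = 1.2958
  p(Y=1) = 11/36, H(X|Y=1) = 1.5726
  p(Y=2) = 11/36, H(X|Y=2) = 1.4949
H(X|Y) = 0.3889×1.2958 + 0.3056×1.5726 + 0.3056×1.4949 = 1.4412 bits


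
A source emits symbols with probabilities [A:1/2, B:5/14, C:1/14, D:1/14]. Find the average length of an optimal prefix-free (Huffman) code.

Huffman tree construction:
Combine smallest probabilities repeatedly
Resulting codes:
  A: 0 (length 1)
  B: 11 (length 2)
  C: 100 (length 3)
  D: 101 (length 3)
Average length = Σ p(s) × length(s) = 1.6429 bits


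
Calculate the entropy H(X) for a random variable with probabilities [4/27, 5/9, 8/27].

H(X) = -Σ p(x) log₂ p(x)
  -4/27 × log₂(4/27) = 0.4081
  -5/9 × log₂(5/9) = 0.4711
  -8/27 × log₂(8/27) = 0.5200
H(X) = 1.3992 bits


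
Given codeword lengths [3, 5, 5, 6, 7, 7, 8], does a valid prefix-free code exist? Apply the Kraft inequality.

Kraft inequality: Σ 2^(-l_i) ≤ 1 for prefix-free code
Calculating: 2^(-3) + 2^(-5) + 2^(-5) + 2^(-6) + 2^(-7) + 2^(-7) + 2^(-8)
= 0.125 + 0.03125 + 0.03125 + 0.015625 + 0.0078125 + 0.0078125 + 0.00390625
= 0.2227
Since 0.2227 ≤ 1, prefix-free code exists


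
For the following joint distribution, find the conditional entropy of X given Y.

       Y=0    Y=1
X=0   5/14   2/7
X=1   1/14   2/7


H(X|Y) = Σ_y p(y) H(X|Y=y)
  p(Y=0) = 3/7, H(X|Y=0) = 0.6500
  p(Y=1) = 4/7, H(X|Y=1) = 1.0000
H(X|Y) = 0.4286×0.6500 + 0.5714×1.0000 = 0.8500 bits


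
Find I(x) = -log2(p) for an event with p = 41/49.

Information content I(x) = -log₂(p(x))
I = -log₂(41/49) = -log₂(0.8367)
I = 0.2572 bits


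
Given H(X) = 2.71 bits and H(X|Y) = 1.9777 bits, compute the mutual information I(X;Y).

I(X;Y) = H(X) - H(X|Y)
I(X;Y) = 2.71 - 1.9777 = 0.7323 bits


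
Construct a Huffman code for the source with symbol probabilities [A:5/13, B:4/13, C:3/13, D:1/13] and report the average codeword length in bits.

Huffman tree construction:
Combine smallest probabilities repeatedly
Resulting codes:
  A: 0 (length 1)
  B: 10 (length 2)
  C: 111 (length 3)
  D: 110 (length 3)
Average length = Σ p(s) × length(s) = 1.9231 bits


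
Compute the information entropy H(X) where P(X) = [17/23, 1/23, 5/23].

H(X) = -Σ p(x) log₂ p(x)
  -17/23 × log₂(17/23) = 0.3223
  -1/23 × log₂(1/23) = 0.1967
  -5/23 × log₂(5/23) = 0.4786
H(X) = 0.9976 bits


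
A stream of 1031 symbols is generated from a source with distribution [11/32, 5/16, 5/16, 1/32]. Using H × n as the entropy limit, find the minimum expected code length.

Entropy H = 1.7346 bits/symbol
Minimum bits = H × n = 1.7346 × 1031
= 1788.39 bits


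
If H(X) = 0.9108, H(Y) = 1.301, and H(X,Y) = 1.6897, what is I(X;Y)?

I(X;Y) = H(X) + H(Y) - H(X,Y)
I(X;Y) = 0.9108 + 1.301 - 1.6897 = 0.5221 bits


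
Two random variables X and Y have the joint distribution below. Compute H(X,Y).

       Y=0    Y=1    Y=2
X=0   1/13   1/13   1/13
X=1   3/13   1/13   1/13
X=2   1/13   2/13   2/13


H(X,Y) = -Σ p(x,y) log₂ p(x,y)
  p(0,0)=1/13: -0.0769 × log₂(0.0769) = 0.2846
  p(0,1)=1/13: -0.0769 × log₂(0.0769) = 0.2846
  p(0,2)=1/13: -0.0769 × log₂(0.0769) = 0.2846
  p(1,0)=3/13: -0.2308 × log₂(0.2308) = 0.4882
  p(1,1)=1/13: -0.0769 × log₂(0.0769) = 0.2846
  p(1,2)=1/13: -0.0769 × log₂(0.0769) = 0.2846
  p(2,0)=1/13: -0.0769 × log₂(0.0769) = 0.2846
  p(2,1)=2/13: -0.1538 × log₂(0.1538) = 0.4155
  p(2,2)=2/13: -0.1538 × log₂(0.1538) = 0.4155
H(X,Y) = 3.0270 bits


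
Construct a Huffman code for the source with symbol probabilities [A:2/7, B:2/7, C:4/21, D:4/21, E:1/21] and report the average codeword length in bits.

Huffman tree construction:
Combine smallest probabilities repeatedly
Resulting codes:
  A: 10 (length 2)
  B: 11 (length 2)
  C: 011 (length 3)
  D: 00 (length 2)
  E: 010 (length 3)
Average length = Σ p(s) × length(s) = 2.2381 bits


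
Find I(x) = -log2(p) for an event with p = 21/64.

Information content I(x) = -log₂(p(x))
I = -log₂(21/64) = -log₂(0.3281)
I = 1.6077 bits


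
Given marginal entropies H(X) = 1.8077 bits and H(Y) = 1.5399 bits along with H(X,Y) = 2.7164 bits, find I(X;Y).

I(X;Y) = H(X) + H(Y) - H(X,Y)
I(X;Y) = 1.8077 + 1.5399 - 2.7164 = 0.6312 bits


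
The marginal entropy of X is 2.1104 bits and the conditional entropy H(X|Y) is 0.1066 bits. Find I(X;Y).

I(X;Y) = H(X) - H(X|Y)
I(X;Y) = 2.1104 - 0.1066 = 2.0038 bits


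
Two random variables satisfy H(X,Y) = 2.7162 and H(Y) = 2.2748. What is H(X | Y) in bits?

Chain rule: H(X,Y) = H(X|Y) + H(Y)
H(X|Y) = H(X,Y) - H(Y) = 2.7162 - 2.2748 = 0.4414 bits


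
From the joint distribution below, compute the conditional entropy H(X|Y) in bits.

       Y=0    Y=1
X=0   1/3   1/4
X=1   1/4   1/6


H(X|Y) = Σ_y p(y) H(X|Y=y)
  p(Y=0) = 7/12, H(X|Y=0) = 0.9852
  p(Y=1) = 5/12, H(X|Y=1) = 0.9710
H(X|Y) = 0.5833×0.9852 + 0.4167×0.9710 = 0.9793 bits


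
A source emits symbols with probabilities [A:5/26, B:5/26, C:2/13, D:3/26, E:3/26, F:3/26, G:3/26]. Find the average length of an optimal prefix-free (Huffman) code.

Huffman tree construction:
Combine smallest probabilities repeatedly
Resulting codes:
  A: 111 (length 3)
  B: 00 (length 2)
  C: 110 (length 3)
  D: 010 (length 3)
  E: 011 (length 3)
  F: 100 (length 3)
  G: 101 (length 3)
Average length = Σ p(s) × length(s) = 2.8077 bits


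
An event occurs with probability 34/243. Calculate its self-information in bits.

Information content I(x) = -log₂(p(x))
I = -log₂(34/243) = -log₂(0.1399)
I = 2.8373 bits


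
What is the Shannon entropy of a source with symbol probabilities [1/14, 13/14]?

H(X) = -Σ p(x) log₂ p(x)
  -1/14 × log₂(1/14) = 0.2720
  -13/14 × log₂(13/14) = 0.0993
H(X) = 0.3712 bits


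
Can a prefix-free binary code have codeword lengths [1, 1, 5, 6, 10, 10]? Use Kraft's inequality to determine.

Kraft inequality: Σ 2^(-l_i) ≤ 1 for prefix-free code
Calculating: 2^(-1) + 2^(-1) + 2^(-5) + 2^(-6) + 2^(-10) + 2^(-10)
= 0.5 + 0.5 + 0.03125 + 0.015625 + 0.0009765625 + 0.0009765625
= 1.0488
Since 1.0488 > 1, prefix-free code does not exist


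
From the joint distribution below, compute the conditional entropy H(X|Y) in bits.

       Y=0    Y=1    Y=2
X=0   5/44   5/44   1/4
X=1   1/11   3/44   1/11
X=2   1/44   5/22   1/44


H(X|Y) = Σ_y p(y) H(X|Y=y)
  p(Y=0) = 5/22, H(X|Y=0) = 1.3610
  p(Y=1) = 9/22, H(X|Y=1) = 1.4153
  p(Y=2) = 4/11, H(X|Y=2) = 1.1216
H(X|Y) = 0.2273×1.3610 + 0.4091×1.4153 + 0.3636×1.1216 = 1.2962 bits


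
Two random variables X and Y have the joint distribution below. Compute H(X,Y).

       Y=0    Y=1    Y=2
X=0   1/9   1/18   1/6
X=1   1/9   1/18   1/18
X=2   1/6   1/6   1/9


H(X,Y) = -Σ p(x,y) log₂ p(x,y)
  p(0,0)=1/9: -0.1111 × log₂(0.1111) = 0.3522
  p(0,1)=1/18: -0.0556 × log₂(0.0556) = 0.2317
  p(0,2)=1/6: -0.1667 × log₂(0.1667) = 0.4308
  p(1,0)=1/9: -0.1111 × log₂(0.1111) = 0.3522
  p(1,1)=1/18: -0.0556 × log₂(0.0556) = 0.2317
  p(1,2)=1/18: -0.0556 × log₂(0.0556) = 0.2317
  p(2,0)=1/6: -0.1667 × log₂(0.1667) = 0.4308
  p(2,1)=1/6: -0.1667 × log₂(0.1667) = 0.4308
  p(2,2)=1/9: -0.1111 × log₂(0.1111) = 0.3522
H(X,Y) = 3.0441 bits


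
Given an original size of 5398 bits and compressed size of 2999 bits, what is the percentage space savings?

Space savings = (1 - Compressed/Original) × 100%
= (1 - 2999/5398) × 100%
= 44.44%


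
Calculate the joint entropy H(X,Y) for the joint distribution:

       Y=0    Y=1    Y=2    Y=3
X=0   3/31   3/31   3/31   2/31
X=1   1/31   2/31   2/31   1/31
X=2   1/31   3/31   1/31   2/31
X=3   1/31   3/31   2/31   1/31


H(X,Y) = -Σ p(x,y) log₂ p(x,y)
  p(0,0)=3/31: -0.0968 × log₂(0.0968) = 0.3261
  p(0,1)=3/31: -0.0968 × log₂(0.0968) = 0.3261
  p(0,2)=3/31: -0.0968 × log₂(0.0968) = 0.3261
  p(0,3)=2/31: -0.0645 × log₂(0.0645) = 0.2551
  p(1,0)=1/31: -0.0323 × log₂(0.0323) = 0.1598
  p(1,1)=2/31: -0.0645 × log₂(0.0645) = 0.2551
  p(1,2)=2/31: -0.0645 × log₂(0.0645) = 0.2551
  p(1,3)=1/31: -0.0323 × log₂(0.0323) = 0.1598
  p(2,0)=1/31: -0.0323 × log₂(0.0323) = 0.1598
  p(2,1)=3/31: -0.0968 × log₂(0.0968) = 0.3261
  p(2,2)=1/31: -0.0323 × log₂(0.0323) = 0.1598
  p(2,3)=2/31: -0.0645 × log₂(0.0645) = 0.2551
  p(3,0)=1/31: -0.0323 × log₂(0.0323) = 0.1598
  p(3,1)=3/31: -0.0968 × log₂(0.0968) = 0.3261
  p(3,2)=2/31: -0.0645 × log₂(0.0645) = 0.2551
  p(3,3)=1/31: -0.0323 × log₂(0.0323) = 0.1598
H(X,Y) = 3.8647 bits


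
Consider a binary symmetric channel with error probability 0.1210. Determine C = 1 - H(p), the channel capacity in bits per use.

For BSC with error probability p:
C = 1 - H(p) where H(p) is binary entropy
H(0.1210) = -0.1210 × log₂(0.1210) - 0.8790 × log₂(0.8790)
H(p) = 0.5322
C = 1 - 0.5322 = 0.4678 bits/use


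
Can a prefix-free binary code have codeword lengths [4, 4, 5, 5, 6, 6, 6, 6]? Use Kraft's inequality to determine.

Kraft inequality: Σ 2^(-l_i) ≤ 1 for prefix-free code
Calculating: 2^(-4) + 2^(-4) + 2^(-5) + 2^(-5) + 2^(-6) + 2^(-6) + 2^(-6) + 2^(-6)
= 0.0625 + 0.0625 + 0.03125 + 0.03125 + 0.015625 + 0.015625 + 0.015625 + 0.015625
= 0.2500
Since 0.2500 ≤ 1, prefix-free code exists


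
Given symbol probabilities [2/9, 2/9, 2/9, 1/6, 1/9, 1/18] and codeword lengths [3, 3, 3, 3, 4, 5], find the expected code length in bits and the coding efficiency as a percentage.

Average length L = Σ p_i × l_i = 3.2222 bits
Entropy H = 2.4613 bits
Efficiency η = H/L × 100% = 76.39%


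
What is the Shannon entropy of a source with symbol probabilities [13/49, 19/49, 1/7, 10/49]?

H(X) = -Σ p(x) log₂ p(x)
  -13/49 × log₂(13/49) = 0.5079
  -19/49 × log₂(19/49) = 0.5300
  -1/7 × log₂(1/7) = 0.4011
  -10/49 × log₂(10/49) = 0.4679
H(X) = 1.9068 bits


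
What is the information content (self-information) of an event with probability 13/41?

Information content I(x) = -log₂(p(x))
I = -log₂(13/41) = -log₂(0.3171)
I = 1.6571 bits


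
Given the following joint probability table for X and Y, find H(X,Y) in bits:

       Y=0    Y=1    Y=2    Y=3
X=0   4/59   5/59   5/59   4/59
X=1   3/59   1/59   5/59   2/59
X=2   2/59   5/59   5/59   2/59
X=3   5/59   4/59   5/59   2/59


H(X,Y) = -Σ p(x,y) log₂ p(x,y)
  p(0,0)=4/59: -0.0678 × log₂(0.0678) = 0.2632
  p(0,1)=5/59: -0.0847 × log₂(0.0847) = 0.3018
  p(0,2)=5/59: -0.0847 × log₂(0.0847) = 0.3018
  p(0,3)=4/59: -0.0678 × log₂(0.0678) = 0.2632
  p(1,0)=3/59: -0.0508 × log₂(0.0508) = 0.2185
  p(1,1)=1/59: -0.0169 × log₂(0.0169) = 0.0997
  p(1,2)=5/59: -0.0847 × log₂(0.0847) = 0.3018
  p(1,3)=2/59: -0.0339 × log₂(0.0339) = 0.1655
  p(2,0)=2/59: -0.0339 × log₂(0.0339) = 0.1655
  p(2,1)=5/59: -0.0847 × log₂(0.0847) = 0.3018
  p(2,2)=5/59: -0.0847 × log₂(0.0847) = 0.3018
  p(2,3)=2/59: -0.0339 × log₂(0.0339) = 0.1655
  p(3,0)=5/59: -0.0847 × log₂(0.0847) = 0.3018
  p(3,1)=4/59: -0.0678 × log₂(0.0678) = 0.2632
  p(3,2)=5/59: -0.0847 × log₂(0.0847) = 0.3018
  p(3,3)=2/59: -0.0339 × log₂(0.0339) = 0.1655
H(X,Y) = 3.8823 bits


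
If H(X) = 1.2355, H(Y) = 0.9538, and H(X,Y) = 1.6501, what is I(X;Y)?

I(X;Y) = H(X) + H(Y) - H(X,Y)
I(X;Y) = 1.2355 + 0.9538 - 1.6501 = 0.5392 bits


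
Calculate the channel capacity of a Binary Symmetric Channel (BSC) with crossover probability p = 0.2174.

For BSC with error probability p:
C = 1 - H(p) where H(p) is binary entropy
H(0.2174) = -0.2174 × log₂(0.2174) - 0.7826 × log₂(0.7826)
H(p) = 0.7554
C = 1 - 0.7554 = 0.2446 bits/use


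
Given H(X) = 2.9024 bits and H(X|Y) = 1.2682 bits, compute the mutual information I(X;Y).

I(X;Y) = H(X) - H(X|Y)
I(X;Y) = 2.9024 - 1.2682 = 1.6342 bits


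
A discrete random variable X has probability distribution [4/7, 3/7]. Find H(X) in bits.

H(X) = -Σ p(x) log₂ p(x)
  -4/7 × log₂(4/7) = 0.4613
  -3/7 × log₂(3/7) = 0.5239
H(X) = 0.9852 bits


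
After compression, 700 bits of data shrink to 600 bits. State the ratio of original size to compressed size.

Compression ratio = Original / Compressed
= 700 / 600 = 1.17:1


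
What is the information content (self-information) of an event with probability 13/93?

Information content I(x) = -log₂(p(x))
I = -log₂(13/93) = -log₂(0.1398)
I = 2.8387 bits


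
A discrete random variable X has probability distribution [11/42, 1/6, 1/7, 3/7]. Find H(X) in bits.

H(X) = -Σ p(x) log₂ p(x)
  -11/42 × log₂(11/42) = 0.5062
  -1/6 × log₂(1/6) = 0.4308
  -1/7 × log₂(1/7) = 0.4011
  -3/7 × log₂(3/7) = 0.5239
H(X) = 1.8620 bits


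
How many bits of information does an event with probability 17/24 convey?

Information content I(x) = -log₂(p(x))
I = -log₂(17/24) = -log₂(0.7083)
I = 0.4975 bits


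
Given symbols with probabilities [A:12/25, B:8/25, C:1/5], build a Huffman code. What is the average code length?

Huffman tree construction:
Combine smallest probabilities repeatedly
Resulting codes:
  A: 0 (length 1)
  B: 11 (length 2)
  C: 10 (length 2)
Average length = Σ p(s) × length(s) = 1.5200 bits


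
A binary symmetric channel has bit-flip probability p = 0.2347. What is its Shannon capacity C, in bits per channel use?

For BSC with error probability p:
C = 1 - H(p) where H(p) is binary entropy
H(0.2347) = -0.2347 × log₂(0.2347) - 0.7653 × log₂(0.7653)
H(p) = 0.7861
C = 1 - 0.7861 = 0.2139 bits/use


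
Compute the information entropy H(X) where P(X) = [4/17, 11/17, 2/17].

H(X) = -Σ p(x) log₂ p(x)
  -4/17 × log₂(4/17) = 0.4912
  -11/17 × log₂(11/17) = 0.4064
  -2/17 × log₂(2/17) = 0.3632
H(X) = 1.2608 bits


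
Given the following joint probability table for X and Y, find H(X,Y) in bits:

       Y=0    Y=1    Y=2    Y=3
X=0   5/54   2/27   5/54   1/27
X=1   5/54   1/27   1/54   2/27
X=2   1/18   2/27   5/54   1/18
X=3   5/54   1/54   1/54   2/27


H(X,Y) = -Σ p(x,y) log₂ p(x,y)
  p(0,0)=5/54: -0.0926 × log₂(0.0926) = 0.3179
  p(0,1)=2/27: -0.0741 × log₂(0.0741) = 0.2781
  p(0,2)=5/54: -0.0926 × log₂(0.0926) = 0.3179
  p(0,3)=1/27: -0.0370 × log₂(0.0370) = 0.1761
  p(1,0)=5/54: -0.0926 × log₂(0.0926) = 0.3179
  p(1,1)=1/27: -0.0370 × log₂(0.0370) = 0.1761
  p(1,2)=1/54: -0.0185 × log₂(0.0185) = 0.1066
  p(1,3)=2/27: -0.0741 × log₂(0.0741) = 0.2781
  p(2,0)=1/18: -0.0556 × log₂(0.0556) = 0.2317
  p(2,1)=2/27: -0.0741 × log₂(0.0741) = 0.2781
  p(2,2)=5/54: -0.0926 × log₂(0.0926) = 0.3179
  p(2,3)=1/18: -0.0556 × log₂(0.0556) = 0.2317
  p(3,0)=5/54: -0.0926 × log₂(0.0926) = 0.3179
  p(3,1)=1/54: -0.0185 × log₂(0.0185) = 0.1066
  p(3,2)=1/54: -0.0185 × log₂(0.0185) = 0.1066
  p(3,3)=2/27: -0.0741 × log₂(0.0741) = 0.2781
H(X,Y) = 3.8371 bits


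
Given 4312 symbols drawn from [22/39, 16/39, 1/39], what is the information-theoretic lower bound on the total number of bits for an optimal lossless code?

Entropy H = 1.1288 bits/symbol
Minimum bits = H × n = 1.1288 × 4312
= 4867.38 bits


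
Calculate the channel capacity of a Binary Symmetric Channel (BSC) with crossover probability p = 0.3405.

For BSC with error probability p:
C = 1 - H(p) where H(p) is binary entropy
H(0.3405) = -0.3405 × log₂(0.3405) - 0.6595 × log₂(0.6595)
H(p) = 0.9253
C = 1 - 0.9253 = 0.0747 bits/use


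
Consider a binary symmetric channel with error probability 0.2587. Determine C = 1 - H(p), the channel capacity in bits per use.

For BSC with error probability p:
C = 1 - H(p) where H(p) is binary entropy
H(0.2587) = -0.2587 × log₂(0.2587) - 0.7413 × log₂(0.7413)
H(p) = 0.8248
C = 1 - 0.8248 = 0.1752 bits/use


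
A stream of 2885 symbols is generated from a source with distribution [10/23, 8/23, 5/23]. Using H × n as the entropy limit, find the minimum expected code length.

Entropy H = 1.5310 bits/symbol
Minimum bits = H × n = 1.5310 × 2885
= 4416.94 bits


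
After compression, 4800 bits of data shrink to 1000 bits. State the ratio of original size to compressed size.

Compression ratio = Original / Compressed
= 4800 / 1000 = 4.80:1


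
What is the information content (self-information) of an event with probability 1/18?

Information content I(x) = -log₂(p(x))
I = -log₂(1/18) = -log₂(0.0556)
I = 4.1699 bits


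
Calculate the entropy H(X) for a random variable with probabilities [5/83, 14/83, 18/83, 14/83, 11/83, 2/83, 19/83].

H(X) = -Σ p(x) log₂ p(x)
  -5/83 × log₂(5/83) = 0.2442
  -14/83 × log₂(14/83) = 0.4331
  -18/83 × log₂(18/83) = 0.4782
  -14/83 × log₂(14/83) = 0.4331
  -11/83 × log₂(11/83) = 0.3864
  -2/83 × log₂(2/83) = 0.1295
  -19/83 × log₂(19/83) = 0.4869
H(X) = 2.5914 bits


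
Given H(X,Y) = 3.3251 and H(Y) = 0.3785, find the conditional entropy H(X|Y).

Chain rule: H(X,Y) = H(X|Y) + H(Y)
H(X|Y) = H(X,Y) - H(Y) = 3.3251 - 0.3785 = 2.9466 bits


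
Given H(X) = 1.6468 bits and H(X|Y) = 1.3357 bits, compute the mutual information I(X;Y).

I(X;Y) = H(X) - H(X|Y)
I(X;Y) = 1.6468 - 1.3357 = 0.3111 bits


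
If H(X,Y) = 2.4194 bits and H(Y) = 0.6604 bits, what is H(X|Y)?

Chain rule: H(X,Y) = H(X|Y) + H(Y)
H(X|Y) = H(X,Y) - H(Y) = 2.4194 - 0.6604 = 1.759 bits


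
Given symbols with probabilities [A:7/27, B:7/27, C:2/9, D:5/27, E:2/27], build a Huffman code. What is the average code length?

Huffman tree construction:
Combine smallest probabilities repeatedly
Resulting codes:
  A: 01 (length 2)
  B: 10 (length 2)
  C: 00 (length 2)
  D: 111 (length 3)
  E: 110 (length 3)
Average length = Σ p(s) × length(s) = 2.2593 bits


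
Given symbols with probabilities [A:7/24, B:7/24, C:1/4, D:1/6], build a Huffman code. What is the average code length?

Huffman tree construction:
Combine smallest probabilities repeatedly
Resulting codes:
  A: 10 (length 2)
  B: 11 (length 2)
  C: 01 (length 2)
  D: 00 (length 2)
Average length = Σ p(s) × length(s) = 2.0000 bits


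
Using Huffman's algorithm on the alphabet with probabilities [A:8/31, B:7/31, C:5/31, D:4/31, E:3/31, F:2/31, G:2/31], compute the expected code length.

Huffman tree construction:
Combine smallest probabilities repeatedly
Resulting codes:
  A: 10 (length 2)
  B: 00 (length 2)
  C: 111 (length 3)
  D: 011 (length 3)
  E: 010 (length 3)
  F: 1100 (length 4)
  G: 1101 (length 4)
Average length = Σ p(s) × length(s) = 2.6452 bits


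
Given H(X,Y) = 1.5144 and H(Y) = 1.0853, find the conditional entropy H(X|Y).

Chain rule: H(X,Y) = H(X|Y) + H(Y)
H(X|Y) = H(X,Y) - H(Y) = 1.5144 - 1.0853 = 0.4291 bits


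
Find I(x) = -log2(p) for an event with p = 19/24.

Information content I(x) = -log₂(p(x))
I = -log₂(19/24) = -log₂(0.7917)
I = 0.3370 bits


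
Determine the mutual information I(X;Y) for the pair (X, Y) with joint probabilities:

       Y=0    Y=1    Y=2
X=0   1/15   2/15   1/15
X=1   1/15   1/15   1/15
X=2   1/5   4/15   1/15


H(X) = 1.4566, H(Y) = 1.5058, H(X,Y) = 2.9232
I(X;Y) = H(X) + H(Y) - H(X,Y) = 0.0392 bits


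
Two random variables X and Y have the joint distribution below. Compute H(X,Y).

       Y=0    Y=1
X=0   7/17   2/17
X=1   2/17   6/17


H(X,Y) = -Σ p(x,y) log₂ p(x,y)
  p(0,0)=7/17: -0.4118 × log₂(0.4118) = 0.5271
  p(0,1)=2/17: -0.1176 × log₂(0.1176) = 0.3632
  p(1,0)=2/17: -0.1176 × log₂(0.1176) = 0.3632
  p(1,1)=6/17: -0.3529 × log₂(0.3529) = 0.5303
H(X,Y) = 1.7839 bits


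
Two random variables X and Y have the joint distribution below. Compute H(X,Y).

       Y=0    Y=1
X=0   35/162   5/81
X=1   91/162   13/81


H(X,Y) = -Σ p(x,y) log₂ p(x,y)
  p(0,0)=35/162: -0.2160 × log₂(0.2160) = 0.4776
  p(0,1)=5/81: -0.0617 × log₂(0.0617) = 0.2480
  p(1,0)=91/162: -0.5617 × log₂(0.5617) = 0.4674
  p(1,1)=13/81: -0.1605 × log₂(0.1605) = 0.4236
H(X,Y) = 1.6166 bits


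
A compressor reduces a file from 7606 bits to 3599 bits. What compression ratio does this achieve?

Compression ratio = Original / Compressed
= 7606 / 3599 = 2.11:1


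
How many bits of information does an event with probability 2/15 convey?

Information content I(x) = -log₂(p(x))
I = -log₂(2/15) = -log₂(0.1333)
I = 2.9069 bits


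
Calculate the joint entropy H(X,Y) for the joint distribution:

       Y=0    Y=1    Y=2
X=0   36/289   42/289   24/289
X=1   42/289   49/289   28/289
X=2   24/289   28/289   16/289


H(X,Y) = -Σ p(x,y) log₂ p(x,y)
  p(0,0)=36/289: -0.1246 × log₂(0.1246) = 0.3743
  p(0,1)=42/289: -0.1453 × log₂(0.1453) = 0.4044
  p(0,2)=24/289: -0.0830 × log₂(0.0830) = 0.2981
  p(1,0)=42/289: -0.1453 × log₂(0.1453) = 0.4044
  p(1,1)=49/289: -0.1696 × log₂(0.1696) = 0.4341
  p(1,2)=28/289: -0.0969 × log₂(0.0969) = 0.3263
  p(2,0)=24/289: -0.0830 × log₂(0.0830) = 0.2981
  p(2,1)=28/289: -0.0969 × log₂(0.0969) = 0.3263
  p(2,2)=16/289: -0.0554 × log₂(0.0554) = 0.2311
H(X,Y) = 3.0971 bits


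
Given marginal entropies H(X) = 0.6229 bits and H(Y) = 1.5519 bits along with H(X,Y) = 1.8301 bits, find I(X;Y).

I(X;Y) = H(X) + H(Y) - H(X,Y)
I(X;Y) = 0.6229 + 1.5519 - 1.8301 = 0.3447 bits


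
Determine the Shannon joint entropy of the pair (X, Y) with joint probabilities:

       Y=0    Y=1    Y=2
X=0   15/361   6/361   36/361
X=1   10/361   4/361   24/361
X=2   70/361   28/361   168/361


H(X,Y) = -Σ p(x,y) log₂ p(x,y)
  p(0,0)=15/361: -0.0416 × log₂(0.0416) = 0.1907
  p(0,1)=6/361: -0.0166 × log₂(0.0166) = 0.0982
  p(0,2)=36/361: -0.0997 × log₂(0.0997) = 0.3317
  p(1,0)=10/361: -0.0277 × log₂(0.0277) = 0.1433
  p(1,1)=4/361: -0.0111 × log₂(0.0111) = 0.0720
  p(1,2)=24/361: -0.0665 × log₂(0.0665) = 0.2600
  p(2,0)=70/361: -0.1939 × log₂(0.1939) = 0.4589
  p(2,1)=28/361: -0.0776 × log₂(0.0776) = 0.2861
  p(2,2)=168/361: -0.4654 × log₂(0.4654) = 0.5136
H(X,Y) = 2.3544 bits


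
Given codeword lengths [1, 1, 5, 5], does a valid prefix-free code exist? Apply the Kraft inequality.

Kraft inequality: Σ 2^(-l_i) ≤ 1 for prefix-free code
Calculating: 2^(-1) + 2^(-1) + 2^(-5) + 2^(-5)
= 0.5 + 0.5 + 0.03125 + 0.03125
= 1.0625
Since 1.0625 > 1, prefix-free code does not exist


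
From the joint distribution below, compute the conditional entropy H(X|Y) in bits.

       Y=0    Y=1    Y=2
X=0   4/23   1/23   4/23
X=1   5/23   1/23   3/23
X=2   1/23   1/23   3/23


H(X|Y) = Σ_y p(y) H(X|Y=y)
  p(Y=0) = 10/23, H(X|Y=0) = 1.3610
  p(Y=1) = 3/23, H(X|Y=1) = 1.5850
  p(Y=2) = 10/23, H(X|Y=2) = 1.5710
H(X|Y) = 0.4348×1.3610 + 0.1304×1.5850 + 0.4348×1.5710 = 1.4815 bits


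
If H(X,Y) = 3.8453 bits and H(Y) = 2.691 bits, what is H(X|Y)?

Chain rule: H(X,Y) = H(X|Y) + H(Y)
H(X|Y) = H(X,Y) - H(Y) = 3.8453 - 2.691 = 1.1543 bits


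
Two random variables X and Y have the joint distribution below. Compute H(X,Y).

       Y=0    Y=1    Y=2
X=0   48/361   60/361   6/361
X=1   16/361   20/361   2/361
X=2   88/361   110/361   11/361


H(X,Y) = -Σ p(x,y) log₂ p(x,y)
  p(0,0)=48/361: -0.1330 × log₂(0.1330) = 0.3870
  p(0,1)=60/361: -0.1662 × log₂(0.1662) = 0.4303
  p(0,2)=6/361: -0.0166 × log₂(0.0166) = 0.0982
  p(1,0)=16/361: -0.0443 × log₂(0.0443) = 0.1993
  p(1,1)=20/361: -0.0554 × log₂(0.0554) = 0.2312
  p(1,2)=2/361: -0.0055 × log₂(0.0055) = 0.0415
  p(2,0)=88/361: -0.2438 × log₂(0.2438) = 0.4964
  p(2,1)=110/361: -0.3047 × log₂(0.3047) = 0.5224
  p(2,2)=11/361: -0.0305 × log₂(0.0305) = 0.1535
H(X,Y) = 2.5599 bits


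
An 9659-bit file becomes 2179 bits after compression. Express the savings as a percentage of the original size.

Space savings = (1 - Compressed/Original) × 100%
= (1 - 2179/9659) × 100%
= 77.44%


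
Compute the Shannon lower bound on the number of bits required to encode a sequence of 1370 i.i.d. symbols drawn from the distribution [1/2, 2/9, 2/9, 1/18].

Entropy H = 1.6961 bits/symbol
Minimum bits = H × n = 1.6961 × 1370
= 2323.62 bits


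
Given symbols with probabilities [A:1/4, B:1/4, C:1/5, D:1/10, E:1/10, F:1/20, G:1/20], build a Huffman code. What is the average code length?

Huffman tree construction:
Combine smallest probabilities repeatedly
Resulting codes:
  A: 01 (length 2)
  B: 10 (length 2)
  C: 111 (length 3)
  D: 000 (length 3)
  E: 001 (length 3)
  F: 1100 (length 4)
  G: 1101 (length 4)
Average length = Σ p(s) × length(s) = 2.6000 bits
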